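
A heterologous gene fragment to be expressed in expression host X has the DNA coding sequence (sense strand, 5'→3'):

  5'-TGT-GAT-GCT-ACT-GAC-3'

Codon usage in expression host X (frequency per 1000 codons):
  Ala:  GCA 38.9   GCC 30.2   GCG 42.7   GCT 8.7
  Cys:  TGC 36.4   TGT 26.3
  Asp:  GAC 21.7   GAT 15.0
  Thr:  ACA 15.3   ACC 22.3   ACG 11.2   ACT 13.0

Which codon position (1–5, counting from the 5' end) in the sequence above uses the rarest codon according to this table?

3

Codon 1 TGT (Cys): 26.3 per 1000.
Codon 2 GAT (Asp): 15.0 per 1000.
Codon 3 GCT (Ala): 8.7 per 1000.
Codon 4 ACT (Thr): 13.0 per 1000.
Codon 5 GAC (Asp): 21.7 per 1000.
Lowest frequency is 8.7 at codon 3.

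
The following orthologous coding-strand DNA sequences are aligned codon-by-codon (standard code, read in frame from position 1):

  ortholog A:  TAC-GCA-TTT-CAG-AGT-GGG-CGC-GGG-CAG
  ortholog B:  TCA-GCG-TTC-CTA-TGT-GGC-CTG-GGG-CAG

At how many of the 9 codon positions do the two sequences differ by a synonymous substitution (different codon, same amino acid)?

Codon 1: TAC Tyr / TCA Ser — nonsynonymous.
Codon 2: GCA Ala / GCG Ala — synonymous.
Codon 3: TTT Phe / TTC Phe — synonymous.
Codon 4: CAG Gln / CTA Leu — nonsynonymous.
Codon 5: AGT Ser / TGT Cys — nonsynonymous.
Codon 6: GGG Gly / GGC Gly — synonymous.
Codon 7: CGC Arg / CTG Leu — nonsynonymous.
Codon 8: GGG Gly / GGG Gly — identical.
Codon 9: CAG Gln / CAG Gln — identical.
Synonymous differences: 3.

3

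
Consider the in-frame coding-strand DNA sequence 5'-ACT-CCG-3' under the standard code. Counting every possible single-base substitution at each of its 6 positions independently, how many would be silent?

6

Codon 1 (ACT, Thr): 3 synonymous substitutions.
Codon 2 (CCG, Pro): 3 synonymous substitutions.
Total: 3 + 3 = 6.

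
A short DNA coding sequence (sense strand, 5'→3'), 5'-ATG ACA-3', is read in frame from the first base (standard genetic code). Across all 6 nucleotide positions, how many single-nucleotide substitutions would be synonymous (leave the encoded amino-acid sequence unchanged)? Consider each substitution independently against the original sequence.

Codon 1 (ATG, Met): 0 synonymous substitutions.
Codon 2 (ACA, Thr): 3 synonymous substitutions.
Total: 0 + 3 = 3.

3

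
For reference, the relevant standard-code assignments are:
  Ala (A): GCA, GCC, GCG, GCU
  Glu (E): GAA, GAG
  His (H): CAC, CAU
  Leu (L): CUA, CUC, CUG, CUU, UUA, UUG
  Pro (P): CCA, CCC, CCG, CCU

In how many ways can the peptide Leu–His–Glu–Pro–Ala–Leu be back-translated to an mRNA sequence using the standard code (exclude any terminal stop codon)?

Leu: 6 codons.
His: 2 codons.
Glu: 2 codons.
Pro: 4 codons.
Ala: 4 codons.
Leu: 6 codons.
6 × 2 × 2 × 4 × 4 × 6 = 2304.

2304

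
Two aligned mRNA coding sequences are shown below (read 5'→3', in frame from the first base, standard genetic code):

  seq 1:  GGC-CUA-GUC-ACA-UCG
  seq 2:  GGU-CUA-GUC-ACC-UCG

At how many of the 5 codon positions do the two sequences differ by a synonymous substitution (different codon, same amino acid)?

Codon 1: GGC Gly / GGU Gly — synonymous.
Codon 2: CUA Leu / CUA Leu — identical.
Codon 3: GUC Val / GUC Val — identical.
Codon 4: ACA Thr / ACC Thr — synonymous.
Codon 5: UCG Ser / UCG Ser — identical.
Synonymous differences: 2.

2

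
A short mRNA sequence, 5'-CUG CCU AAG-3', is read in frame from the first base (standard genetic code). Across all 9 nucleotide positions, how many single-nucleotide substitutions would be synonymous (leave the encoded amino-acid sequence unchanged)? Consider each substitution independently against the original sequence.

Codon 1 (CUG, Leu): 4 synonymous substitutions.
Codon 2 (CCU, Pro): 3 synonymous substitutions.
Codon 3 (AAG, Lys): 1 synonymous substitution.
Total: 4 + 3 + 1 = 8.

8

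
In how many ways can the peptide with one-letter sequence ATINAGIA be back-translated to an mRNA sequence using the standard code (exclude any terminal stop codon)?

Ala: 4 codons.
Thr: 4 codons.
Ile: 3 codons.
Asn: 2 codons.
Ala: 4 codons.
Gly: 4 codons.
Ile: 3 codons.
Ala: 4 codons.
4 × 4 × 3 × 2 × 4 × 4 × 3 × 4 = 18432.

18432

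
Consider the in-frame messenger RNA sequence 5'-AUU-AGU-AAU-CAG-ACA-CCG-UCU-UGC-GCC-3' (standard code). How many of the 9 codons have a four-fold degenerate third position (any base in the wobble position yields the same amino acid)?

Codon 1 AUU (Ile): third position 3-fold.
Codon 2 AGU (Ser): third position 2-fold.
Codon 3 AAU (Asn): third position 2-fold.
Codon 4 CAG (Gln): third position 2-fold.
Codon 5 ACA (Thr): third position 4-fold.
Codon 6 CCG (Pro): third position 4-fold.
Codon 7 UCU (Ser): third position 4-fold.
Codon 8 UGC (Cys): third position 2-fold.
Codon 9 GCC (Ala): third position 4-fold.
Four-fold degenerate third positions: 4.

4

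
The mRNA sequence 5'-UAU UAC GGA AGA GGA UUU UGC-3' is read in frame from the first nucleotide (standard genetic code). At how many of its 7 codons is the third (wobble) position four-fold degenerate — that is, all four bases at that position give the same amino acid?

2

Codon 1 UAU (Tyr): third position 2-fold.
Codon 2 UAC (Tyr): third position 2-fold.
Codon 3 GGA (Gly): third position 4-fold.
Codon 4 AGA (Arg): third position 2-fold.
Codon 5 GGA (Gly): third position 4-fold.
Codon 6 UUU (Phe): third position 2-fold.
Codon 7 UGC (Cys): third position 2-fold.
Four-fold degenerate third positions: 2.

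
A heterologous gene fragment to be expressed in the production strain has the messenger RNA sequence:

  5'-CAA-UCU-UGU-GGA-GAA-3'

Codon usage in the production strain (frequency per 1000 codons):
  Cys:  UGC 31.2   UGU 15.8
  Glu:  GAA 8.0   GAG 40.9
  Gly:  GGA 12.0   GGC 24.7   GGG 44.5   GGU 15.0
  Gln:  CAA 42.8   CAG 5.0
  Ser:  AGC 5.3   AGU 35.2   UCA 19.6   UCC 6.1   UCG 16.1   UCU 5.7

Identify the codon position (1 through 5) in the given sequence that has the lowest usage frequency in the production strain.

Codon 1 CAA (Gln): 42.8 per 1000.
Codon 2 UCU (Ser): 5.7 per 1000.
Codon 3 UGU (Cys): 15.8 per 1000.
Codon 4 GGA (Gly): 12.0 per 1000.
Codon 5 GAA (Glu): 8.0 per 1000.
Lowest frequency is 5.7 at codon 2.

2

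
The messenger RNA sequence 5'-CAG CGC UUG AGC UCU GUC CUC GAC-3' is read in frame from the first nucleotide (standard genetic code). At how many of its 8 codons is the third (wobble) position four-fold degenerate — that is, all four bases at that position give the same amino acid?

Codon 1 CAG (Gln): third position 2-fold.
Codon 2 CGC (Arg): third position 4-fold.
Codon 3 UUG (Leu): third position 2-fold.
Codon 4 AGC (Ser): third position 2-fold.
Codon 5 UCU (Ser): third position 4-fold.
Codon 6 GUC (Val): third position 4-fold.
Codon 7 CUC (Leu): third position 4-fold.
Codon 8 GAC (Asp): third position 2-fold.
Four-fold degenerate third positions: 4.

4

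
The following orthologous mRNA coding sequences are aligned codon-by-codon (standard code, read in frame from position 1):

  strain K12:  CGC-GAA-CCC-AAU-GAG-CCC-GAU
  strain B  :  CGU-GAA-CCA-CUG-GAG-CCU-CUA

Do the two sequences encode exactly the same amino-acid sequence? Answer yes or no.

Codon 1: CGC Arg / CGU Arg — synonymous.
Codon 2: GAA Glu / GAA Glu — identical.
Codon 3: CCC Pro / CCA Pro — synonymous.
Codon 4: AAU Asn / CUG Leu — nonsynonymous.
Codon 5: GAG Glu / GAG Glu — identical.
Codon 6: CCC Pro / CCU Pro — synonymous.
Codon 7: GAU Asp / CUA Leu — nonsynonymous.
Nonsynonymous differences: 2 → different protein.

no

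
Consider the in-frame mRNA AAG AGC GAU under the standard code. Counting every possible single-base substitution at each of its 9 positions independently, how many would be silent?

3

Codon 1 (AAG, Lys): 1 synonymous substitution.
Codon 2 (AGC, Ser): 1 synonymous substitution.
Codon 3 (GAU, Asp): 1 synonymous substitution.
Total: 1 + 1 + 1 = 3.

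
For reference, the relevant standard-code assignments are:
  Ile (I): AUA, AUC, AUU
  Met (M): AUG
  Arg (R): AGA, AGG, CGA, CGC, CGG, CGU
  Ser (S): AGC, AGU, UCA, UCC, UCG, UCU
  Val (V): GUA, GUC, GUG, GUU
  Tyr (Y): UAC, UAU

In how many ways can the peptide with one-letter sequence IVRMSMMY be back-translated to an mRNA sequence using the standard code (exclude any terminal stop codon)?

864

Ile: 3 codons.
Val: 4 codons.
Arg: 6 codons.
Met: 1 codon.
Ser: 6 codons.
Met: 1 codon.
Met: 1 codon.
Tyr: 2 codons.
3 × 4 × 6 × 1 × 6 × 1 × 1 × 2 = 864.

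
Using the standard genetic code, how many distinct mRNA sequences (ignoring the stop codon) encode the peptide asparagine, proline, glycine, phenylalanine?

Asn: 2 codons.
Pro: 4 codons.
Gly: 4 codons.
Phe: 2 codons.
2 × 4 × 4 × 2 = 64.

64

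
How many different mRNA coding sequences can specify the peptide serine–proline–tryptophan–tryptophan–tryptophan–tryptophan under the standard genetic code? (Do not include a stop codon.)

24

Ser: 6 codons.
Pro: 4 codons.
Trp: 1 codon.
Trp: 1 codon.
Trp: 1 codon.
Trp: 1 codon.
6 × 4 × 1 × 1 × 1 × 1 = 24.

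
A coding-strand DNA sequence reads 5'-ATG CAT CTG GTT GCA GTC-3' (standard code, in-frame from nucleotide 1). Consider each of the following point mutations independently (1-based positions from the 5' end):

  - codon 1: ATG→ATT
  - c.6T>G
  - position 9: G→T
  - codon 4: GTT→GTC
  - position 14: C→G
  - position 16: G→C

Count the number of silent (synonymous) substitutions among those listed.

2

Codon 1: ATG (Met) → ATT (Ile) — missense.
Codon 2: CAT (His) → CAG (Gln) — missense.
Codon 3: CTG (Leu) → CTT (Leu) — synonymous.
Codon 4: GTT (Val) → GTC (Val) — synonymous.
Codon 5: GCA (Ala) → GGA (Gly) — missense.
Codon 6: GTC (Val) → CTC (Leu) — missense.
Synonymous: 2 of 6.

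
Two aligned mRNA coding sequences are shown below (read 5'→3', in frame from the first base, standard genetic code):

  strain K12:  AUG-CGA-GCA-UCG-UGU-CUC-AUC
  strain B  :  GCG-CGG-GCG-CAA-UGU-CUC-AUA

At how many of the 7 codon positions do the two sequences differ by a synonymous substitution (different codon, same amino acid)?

Codon 1: AUG Met / GCG Ala — nonsynonymous.
Codon 2: CGA Arg / CGG Arg — synonymous.
Codon 3: GCA Ala / GCG Ala — synonymous.
Codon 4: UCG Ser / CAA Gln — nonsynonymous.
Codon 5: UGU Cys / UGU Cys — identical.
Codon 6: CUC Leu / CUC Leu — identical.
Codon 7: AUC Ile / AUA Ile — synonymous.
Synonymous differences: 3.

3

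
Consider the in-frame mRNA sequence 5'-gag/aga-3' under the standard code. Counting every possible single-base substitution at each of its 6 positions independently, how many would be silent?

3

Codon 1 (GAG, Glu): 1 synonymous substitution.
Codon 2 (AGA, Arg): 2 synonymous substitutions.
Total: 1 + 2 = 3.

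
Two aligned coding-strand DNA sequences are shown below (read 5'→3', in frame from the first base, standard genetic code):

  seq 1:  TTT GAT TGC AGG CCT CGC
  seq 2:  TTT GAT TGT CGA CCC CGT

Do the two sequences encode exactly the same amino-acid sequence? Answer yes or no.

yes

Codon 1: TTT Phe / TTT Phe — identical.
Codon 2: GAT Asp / GAT Asp — identical.
Codon 3: TGC Cys / TGT Cys — synonymous.
Codon 4: AGG Arg / CGA Arg — synonymous.
Codon 5: CCT Pro / CCC Pro — synonymous.
Codon 6: CGC Arg / CGT Arg — synonymous.
Nonsynonymous differences: 0 → same protein.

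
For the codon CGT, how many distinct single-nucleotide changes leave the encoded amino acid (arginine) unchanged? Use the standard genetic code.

3

Position 1: none → 0 synonymous.
Position 2: none → 0 synonymous.
Position 3: CGC, CGA, CGG → 3 synonymous.
Total: 0 + 0 + 3 = 3.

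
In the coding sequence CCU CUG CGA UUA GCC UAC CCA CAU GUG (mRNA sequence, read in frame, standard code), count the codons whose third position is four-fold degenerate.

6

Codon 1 CCU (Pro): third position 4-fold.
Codon 2 CUG (Leu): third position 4-fold.
Codon 3 CGA (Arg): third position 4-fold.
Codon 4 UUA (Leu): third position 2-fold.
Codon 5 GCC (Ala): third position 4-fold.
Codon 6 UAC (Tyr): third position 2-fold.
Codon 7 CCA (Pro): third position 4-fold.
Codon 8 CAU (His): third position 2-fold.
Codon 9 GUG (Val): third position 4-fold.
Four-fold degenerate third positions: 6.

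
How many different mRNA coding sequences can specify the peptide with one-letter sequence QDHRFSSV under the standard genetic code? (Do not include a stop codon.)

Gln: 2 codons.
Asp: 2 codons.
His: 2 codons.
Arg: 6 codons.
Phe: 2 codons.
Ser: 6 codons.
Ser: 6 codons.
Val: 4 codons.
2 × 2 × 2 × 6 × 2 × 6 × 6 × 4 = 13824.

13824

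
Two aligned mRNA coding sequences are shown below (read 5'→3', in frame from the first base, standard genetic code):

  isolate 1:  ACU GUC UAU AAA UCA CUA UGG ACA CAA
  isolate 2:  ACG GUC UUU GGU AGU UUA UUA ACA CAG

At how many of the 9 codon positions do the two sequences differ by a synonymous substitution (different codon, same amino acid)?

4

Codon 1: ACU Thr / ACG Thr — synonymous.
Codon 2: GUC Val / GUC Val — identical.
Codon 3: UAU Tyr / UUU Phe — nonsynonymous.
Codon 4: AAA Lys / GGU Gly — nonsynonymous.
Codon 5: UCA Ser / AGU Ser — synonymous.
Codon 6: CUA Leu / UUA Leu — synonymous.
Codon 7: UGG Trp / UUA Leu — nonsynonymous.
Codon 8: ACA Thr / ACA Thr — identical.
Codon 9: CAA Gln / CAG Gln — synonymous.
Synonymous differences: 4.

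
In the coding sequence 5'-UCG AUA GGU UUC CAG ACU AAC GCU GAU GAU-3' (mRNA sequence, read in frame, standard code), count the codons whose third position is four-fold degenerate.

Codon 1 UCG (Ser): third position 4-fold.
Codon 2 AUA (Ile): third position 3-fold.
Codon 3 GGU (Gly): third position 4-fold.
Codon 4 UUC (Phe): third position 2-fold.
Codon 5 CAG (Gln): third position 2-fold.
Codon 6 ACU (Thr): third position 4-fold.
Codon 7 AAC (Asn): third position 2-fold.
Codon 8 GCU (Ala): third position 4-fold.
Codon 9 GAU (Asp): third position 2-fold.
Codon 10 GAU (Asp): third position 2-fold.
Four-fold degenerate third positions: 4.

4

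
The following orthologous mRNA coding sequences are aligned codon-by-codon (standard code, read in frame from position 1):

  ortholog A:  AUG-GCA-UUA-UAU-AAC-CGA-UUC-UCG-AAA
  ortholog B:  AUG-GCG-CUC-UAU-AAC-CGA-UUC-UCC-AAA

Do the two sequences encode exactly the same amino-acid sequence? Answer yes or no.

yes

Codon 1: AUG Met / AUG Met — identical.
Codon 2: GCA Ala / GCG Ala — synonymous.
Codon 3: UUA Leu / CUC Leu — synonymous.
Codon 4: UAU Tyr / UAU Tyr — identical.
Codon 5: AAC Asn / AAC Asn — identical.
Codon 6: CGA Arg / CGA Arg — identical.
Codon 7: UUC Phe / UUC Phe — identical.
Codon 8: UCG Ser / UCC Ser — synonymous.
Codon 9: AAA Lys / AAA Lys — identical.
Nonsynonymous differences: 0 → same protein.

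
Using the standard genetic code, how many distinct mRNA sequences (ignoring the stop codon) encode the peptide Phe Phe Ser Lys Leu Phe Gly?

2304

Phe: 2 codons.
Phe: 2 codons.
Ser: 6 codons.
Lys: 2 codons.
Leu: 6 codons.
Phe: 2 codons.
Gly: 4 codons.
2 × 2 × 6 × 2 × 6 × 2 × 4 = 2304.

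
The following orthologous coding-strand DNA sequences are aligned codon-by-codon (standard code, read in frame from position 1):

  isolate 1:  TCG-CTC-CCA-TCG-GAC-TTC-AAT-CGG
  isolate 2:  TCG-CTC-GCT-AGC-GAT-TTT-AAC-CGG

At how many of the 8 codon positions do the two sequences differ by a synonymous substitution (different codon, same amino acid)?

Codon 1: TCG Ser / TCG Ser — identical.
Codon 2: CTC Leu / CTC Leu — identical.
Codon 3: CCA Pro / GCT Ala — nonsynonymous.
Codon 4: TCG Ser / AGC Ser — synonymous.
Codon 5: GAC Asp / GAT Asp — synonymous.
Codon 6: TTC Phe / TTT Phe — synonymous.
Codon 7: AAT Asn / AAC Asn — synonymous.
Codon 8: CGG Arg / CGG Arg — identical.
Synonymous differences: 4.

4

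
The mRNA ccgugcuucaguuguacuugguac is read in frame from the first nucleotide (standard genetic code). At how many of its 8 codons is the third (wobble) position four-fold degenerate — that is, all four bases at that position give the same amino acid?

2

Codon 1 CCG (Pro): third position 4-fold.
Codon 2 UGC (Cys): third position 2-fold.
Codon 3 UUC (Phe): third position 2-fold.
Codon 4 AGU (Ser): third position 2-fold.
Codon 5 UGU (Cys): third position 2-fold.
Codon 6 ACU (Thr): third position 4-fold.
Codon 7 UGG (Trp): third position 1-fold.
Codon 8 UAC (Tyr): third position 2-fold.
Four-fold degenerate third positions: 2.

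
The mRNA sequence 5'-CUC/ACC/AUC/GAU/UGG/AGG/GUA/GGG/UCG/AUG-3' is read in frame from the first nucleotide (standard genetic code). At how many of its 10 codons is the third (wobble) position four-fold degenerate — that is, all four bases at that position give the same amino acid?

Codon 1 CUC (Leu): third position 4-fold.
Codon 2 ACC (Thr): third position 4-fold.
Codon 3 AUC (Ile): third position 3-fold.
Codon 4 GAU (Asp): third position 2-fold.
Codon 5 UGG (Trp): third position 1-fold.
Codon 6 AGG (Arg): third position 2-fold.
Codon 7 GUA (Val): third position 4-fold.
Codon 8 GGG (Gly): third position 4-fold.
Codon 9 UCG (Ser): third position 4-fold.
Codon 10 AUG (Met): third position 1-fold.
Four-fold degenerate third positions: 5.

5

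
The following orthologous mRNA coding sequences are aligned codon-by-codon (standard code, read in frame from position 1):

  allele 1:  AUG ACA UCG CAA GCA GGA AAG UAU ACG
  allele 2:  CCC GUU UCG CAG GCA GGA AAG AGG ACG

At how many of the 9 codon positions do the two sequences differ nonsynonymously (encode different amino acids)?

3

Codon 1: AUG Met / CCC Pro — nonsynonymous.
Codon 2: ACA Thr / GUU Val — nonsynonymous.
Codon 3: UCG Ser / UCG Ser — identical.
Codon 4: CAA Gln / CAG Gln — synonymous.
Codon 5: GCA Ala / GCA Ala — identical.
Codon 6: GGA Gly / GGA Gly — identical.
Codon 7: AAG Lys / AAG Lys — identical.
Codon 8: UAU Tyr / AGG Arg — nonsynonymous.
Codon 9: ACG Thr / ACG Thr — identical.
Nonsynonymous differences: 3.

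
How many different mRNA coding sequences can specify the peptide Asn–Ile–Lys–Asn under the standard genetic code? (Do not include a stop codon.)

Asn: 2 codons.
Ile: 3 codons.
Lys: 2 codons.
Asn: 2 codons.
2 × 3 × 2 × 2 = 24.

24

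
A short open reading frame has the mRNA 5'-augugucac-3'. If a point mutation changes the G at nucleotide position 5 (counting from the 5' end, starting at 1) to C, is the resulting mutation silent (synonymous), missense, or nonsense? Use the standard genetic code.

missense

Position 5 falls in codon 2: UGU → Cys.
After the substitution the codon is UCU → Ser.
Cys ≠ Ser, so this is a missense mutation.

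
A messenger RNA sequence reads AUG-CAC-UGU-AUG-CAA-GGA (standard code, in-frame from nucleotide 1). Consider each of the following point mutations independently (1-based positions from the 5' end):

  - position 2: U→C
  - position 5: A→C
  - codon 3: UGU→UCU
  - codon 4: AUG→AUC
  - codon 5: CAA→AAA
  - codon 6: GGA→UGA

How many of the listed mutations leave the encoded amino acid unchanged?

0

Codon 1: AUG (Met) → ACG (Thr) — missense.
Codon 2: CAC (His) → CCC (Pro) — missense.
Codon 3: UGU (Cys) → UCU (Ser) — missense.
Codon 4: AUG (Met) → AUC (Ile) — missense.
Codon 5: CAA (Gln) → AAA (Lys) — missense.
Codon 6: GGA (Gly) → UGA (Stop) — nonsense.
Synonymous: 0 of 6.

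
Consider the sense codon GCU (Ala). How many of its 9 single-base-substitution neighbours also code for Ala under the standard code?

3

Position 1: none → 0 synonymous.
Position 2: none → 0 synonymous.
Position 3: GCC, GCA, GCG → 3 synonymous.
Total: 0 + 0 + 3 = 3.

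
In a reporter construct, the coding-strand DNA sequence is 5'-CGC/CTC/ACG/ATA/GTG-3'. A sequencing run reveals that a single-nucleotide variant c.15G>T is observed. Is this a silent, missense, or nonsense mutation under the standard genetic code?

Position 15 falls in codon 5: GTG → Val.
After the substitution the codon is GTT → Val.
Both encode Val, so the change is synonymous.

silent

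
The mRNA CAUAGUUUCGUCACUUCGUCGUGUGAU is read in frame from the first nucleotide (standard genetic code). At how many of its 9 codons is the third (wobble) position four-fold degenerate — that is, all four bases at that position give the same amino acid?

Codon 1 CAU (His): third position 2-fold.
Codon 2 AGU (Ser): third position 2-fold.
Codon 3 UUC (Phe): third position 2-fold.
Codon 4 GUC (Val): third position 4-fold.
Codon 5 ACU (Thr): third position 4-fold.
Codon 6 UCG (Ser): third position 4-fold.
Codon 7 UCG (Ser): third position 4-fold.
Codon 8 UGU (Cys): third position 2-fold.
Codon 9 GAU (Asp): third position 2-fold.
Four-fold degenerate third positions: 4.

4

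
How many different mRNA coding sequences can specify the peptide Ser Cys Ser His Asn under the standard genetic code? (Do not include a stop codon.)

Ser: 6 codons.
Cys: 2 codons.
Ser: 6 codons.
His: 2 codons.
Asn: 2 codons.
6 × 2 × 6 × 2 × 2 = 288.

288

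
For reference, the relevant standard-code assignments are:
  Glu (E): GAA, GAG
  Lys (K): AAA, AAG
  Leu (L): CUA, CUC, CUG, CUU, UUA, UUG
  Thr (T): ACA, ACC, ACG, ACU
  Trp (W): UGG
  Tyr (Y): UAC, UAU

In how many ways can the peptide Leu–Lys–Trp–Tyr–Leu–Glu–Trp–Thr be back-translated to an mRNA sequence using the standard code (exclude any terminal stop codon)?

1152

Leu: 6 codons.
Lys: 2 codons.
Trp: 1 codon.
Tyr: 2 codons.
Leu: 6 codons.
Glu: 2 codons.
Trp: 1 codon.
Thr: 4 codons.
6 × 2 × 1 × 2 × 6 × 2 × 1 × 4 = 1152.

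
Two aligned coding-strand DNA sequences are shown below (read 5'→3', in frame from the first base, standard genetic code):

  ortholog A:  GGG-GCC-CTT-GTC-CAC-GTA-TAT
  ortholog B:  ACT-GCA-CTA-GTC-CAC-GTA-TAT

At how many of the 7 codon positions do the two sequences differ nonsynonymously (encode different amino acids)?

Codon 1: GGG Gly / ACT Thr — nonsynonymous.
Codon 2: GCC Ala / GCA Ala — synonymous.
Codon 3: CTT Leu / CTA Leu — synonymous.
Codon 4: GTC Val / GTC Val — identical.
Codon 5: CAC His / CAC His — identical.
Codon 6: GTA Val / GTA Val — identical.
Codon 7: TAT Tyr / TAT Tyr — identical.
Nonsynonymous differences: 1.

1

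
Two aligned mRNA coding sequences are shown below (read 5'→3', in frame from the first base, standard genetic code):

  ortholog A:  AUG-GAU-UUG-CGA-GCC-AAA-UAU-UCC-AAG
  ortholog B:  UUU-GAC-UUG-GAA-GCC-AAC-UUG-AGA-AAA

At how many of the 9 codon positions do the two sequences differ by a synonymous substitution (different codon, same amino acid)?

Codon 1: AUG Met / UUU Phe — nonsynonymous.
Codon 2: GAU Asp / GAC Asp — synonymous.
Codon 3: UUG Leu / UUG Leu — identical.
Codon 4: CGA Arg / GAA Glu — nonsynonymous.
Codon 5: GCC Ala / GCC Ala — identical.
Codon 6: AAA Lys / AAC Asn — nonsynonymous.
Codon 7: UAU Tyr / UUG Leu — nonsynonymous.
Codon 8: UCC Ser / AGA Arg — nonsynonymous.
Codon 9: AAG Lys / AAA Lys — synonymous.
Synonymous differences: 2.

2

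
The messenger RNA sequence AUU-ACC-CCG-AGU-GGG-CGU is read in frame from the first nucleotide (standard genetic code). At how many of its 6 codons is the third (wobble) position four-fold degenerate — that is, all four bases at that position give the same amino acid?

4

Codon 1 AUU (Ile): third position 3-fold.
Codon 2 ACC (Thr): third position 4-fold.
Codon 3 CCG (Pro): third position 4-fold.
Codon 4 AGU (Ser): third position 2-fold.
Codon 5 GGG (Gly): third position 4-fold.
Codon 6 CGU (Arg): third position 4-fold.
Four-fold degenerate third positions: 4.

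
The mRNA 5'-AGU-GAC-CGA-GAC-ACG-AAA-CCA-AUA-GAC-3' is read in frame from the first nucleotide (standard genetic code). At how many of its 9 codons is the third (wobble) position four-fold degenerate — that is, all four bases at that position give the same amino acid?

3

Codon 1 AGU (Ser): third position 2-fold.
Codon 2 GAC (Asp): third position 2-fold.
Codon 3 CGA (Arg): third position 4-fold.
Codon 4 GAC (Asp): third position 2-fold.
Codon 5 ACG (Thr): third position 4-fold.
Codon 6 AAA (Lys): third position 2-fold.
Codon 7 CCA (Pro): third position 4-fold.
Codon 8 AUA (Ile): third position 3-fold.
Codon 9 GAC (Asp): third position 2-fold.
Four-fold degenerate third positions: 3.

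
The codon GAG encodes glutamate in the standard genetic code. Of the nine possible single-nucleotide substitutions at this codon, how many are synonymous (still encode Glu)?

Position 1: none → 0 synonymous.
Position 2: none → 0 synonymous.
Position 3: GAA → 1 synonymous.
Total: 0 + 0 + 1 = 1.

1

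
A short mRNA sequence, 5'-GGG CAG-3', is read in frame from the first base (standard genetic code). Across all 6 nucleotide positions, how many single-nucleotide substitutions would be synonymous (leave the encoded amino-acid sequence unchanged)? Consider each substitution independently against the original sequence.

Codon 1 (GGG, Gly): 3 synonymous substitutions.
Codon 2 (CAG, Gln): 1 synonymous substitution.
Total: 3 + 1 = 4.

4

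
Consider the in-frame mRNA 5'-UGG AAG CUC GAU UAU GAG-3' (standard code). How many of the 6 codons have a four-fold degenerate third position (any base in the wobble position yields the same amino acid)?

1

Codon 1 UGG (Trp): third position 1-fold.
Codon 2 AAG (Lys): third position 2-fold.
Codon 3 CUC (Leu): third position 4-fold.
Codon 4 GAU (Asp): third position 2-fold.
Codon 5 UAU (Tyr): third position 2-fold.
Codon 6 GAG (Glu): third position 2-fold.
Four-fold degenerate third positions: 1.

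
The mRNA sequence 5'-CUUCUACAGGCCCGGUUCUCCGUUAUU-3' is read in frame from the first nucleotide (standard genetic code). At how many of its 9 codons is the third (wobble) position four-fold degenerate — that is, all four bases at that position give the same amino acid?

6

Codon 1 CUU (Leu): third position 4-fold.
Codon 2 CUA (Leu): third position 4-fold.
Codon 3 CAG (Gln): third position 2-fold.
Codon 4 GCC (Ala): third position 4-fold.
Codon 5 CGG (Arg): third position 4-fold.
Codon 6 UUC (Phe): third position 2-fold.
Codon 7 UCC (Ser): third position 4-fold.
Codon 8 GUU (Val): third position 4-fold.
Codon 9 AUU (Ile): third position 3-fold.
Four-fold degenerate third positions: 6.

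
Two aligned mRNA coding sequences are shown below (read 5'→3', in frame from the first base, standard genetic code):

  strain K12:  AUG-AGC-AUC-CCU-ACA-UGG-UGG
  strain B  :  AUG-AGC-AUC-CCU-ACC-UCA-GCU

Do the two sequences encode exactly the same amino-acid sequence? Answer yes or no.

Codon 1: AUG Met / AUG Met — identical.
Codon 2: AGC Ser / AGC Ser — identical.
Codon 3: AUC Ile / AUC Ile — identical.
Codon 4: CCU Pro / CCU Pro — identical.
Codon 5: ACA Thr / ACC Thr — synonymous.
Codon 6: UGG Trp / UCA Ser — nonsynonymous.
Codon 7: UGG Trp / GCU Ala — nonsynonymous.
Nonsynonymous differences: 2 → different protein.

no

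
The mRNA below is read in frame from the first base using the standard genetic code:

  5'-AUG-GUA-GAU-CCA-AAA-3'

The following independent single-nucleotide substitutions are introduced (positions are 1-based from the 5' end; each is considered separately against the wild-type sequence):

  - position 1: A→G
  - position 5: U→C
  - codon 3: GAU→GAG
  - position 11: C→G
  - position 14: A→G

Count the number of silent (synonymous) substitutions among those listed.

Codon 1: AUG (Met) → GUG (Val) — missense.
Codon 2: GUA (Val) → GCA (Ala) — missense.
Codon 3: GAU (Asp) → GAG (Glu) — missense.
Codon 4: CCA (Pro) → CGA (Arg) — missense.
Codon 5: AAA (Lys) → AGA (Arg) — missense.
Synonymous: 0 of 5.

0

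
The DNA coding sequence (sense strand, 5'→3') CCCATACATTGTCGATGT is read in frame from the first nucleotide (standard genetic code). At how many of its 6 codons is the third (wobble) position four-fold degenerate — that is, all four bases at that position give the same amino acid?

2

Codon 1 CCC (Pro): third position 4-fold.
Codon 2 ATA (Ile): third position 3-fold.
Codon 3 CAT (His): third position 2-fold.
Codon 4 TGT (Cys): third position 2-fold.
Codon 5 CGA (Arg): third position 4-fold.
Codon 6 TGT (Cys): third position 2-fold.
Four-fold degenerate third positions: 2.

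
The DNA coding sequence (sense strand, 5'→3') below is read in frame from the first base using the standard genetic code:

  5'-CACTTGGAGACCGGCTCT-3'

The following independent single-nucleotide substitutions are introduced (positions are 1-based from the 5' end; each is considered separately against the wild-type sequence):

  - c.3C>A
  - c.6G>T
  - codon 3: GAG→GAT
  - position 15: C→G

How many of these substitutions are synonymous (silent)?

Codon 1: CAC (His) → CAA (Gln) — missense.
Codon 2: TTG (Leu) → TTT (Phe) — missense.
Codon 3: GAG (Glu) → GAT (Asp) — missense.
Codon 5: GGC (Gly) → GGG (Gly) — synonymous.
Synonymous: 1 of 4.

1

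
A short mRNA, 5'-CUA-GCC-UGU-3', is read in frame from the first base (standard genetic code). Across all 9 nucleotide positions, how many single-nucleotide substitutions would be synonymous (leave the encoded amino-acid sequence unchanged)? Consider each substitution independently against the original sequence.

8

Codon 1 (CUA, Leu): 4 synonymous substitutions.
Codon 2 (GCC, Ala): 3 synonymous substitutions.
Codon 3 (UGU, Cys): 1 synonymous substitution.
Total: 4 + 3 + 1 = 8.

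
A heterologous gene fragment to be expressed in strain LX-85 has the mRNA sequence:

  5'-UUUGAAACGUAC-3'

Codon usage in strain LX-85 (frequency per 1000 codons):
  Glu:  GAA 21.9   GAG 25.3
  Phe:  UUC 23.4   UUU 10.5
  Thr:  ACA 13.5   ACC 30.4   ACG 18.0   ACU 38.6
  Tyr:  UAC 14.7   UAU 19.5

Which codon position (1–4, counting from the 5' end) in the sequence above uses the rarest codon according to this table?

1

Codon 1 UUU (Phe): 10.5 per 1000.
Codon 2 GAA (Glu): 21.9 per 1000.
Codon 3 ACG (Thr): 18.0 per 1000.
Codon 4 UAC (Tyr): 14.7 per 1000.
Lowest frequency is 10.5 at codon 1.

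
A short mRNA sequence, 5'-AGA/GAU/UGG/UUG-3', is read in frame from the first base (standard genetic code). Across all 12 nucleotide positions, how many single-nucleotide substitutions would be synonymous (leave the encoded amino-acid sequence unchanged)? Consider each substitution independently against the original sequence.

Codon 1 (AGA, Arg): 2 synonymous substitutions.
Codon 2 (GAU, Asp): 1 synonymous substitution.
Codon 3 (UGG, Trp): 0 synonymous substitutions.
Codon 4 (UUG, Leu): 2 synonymous substitutions.
Total: 2 + 1 + 0 + 2 = 5.

5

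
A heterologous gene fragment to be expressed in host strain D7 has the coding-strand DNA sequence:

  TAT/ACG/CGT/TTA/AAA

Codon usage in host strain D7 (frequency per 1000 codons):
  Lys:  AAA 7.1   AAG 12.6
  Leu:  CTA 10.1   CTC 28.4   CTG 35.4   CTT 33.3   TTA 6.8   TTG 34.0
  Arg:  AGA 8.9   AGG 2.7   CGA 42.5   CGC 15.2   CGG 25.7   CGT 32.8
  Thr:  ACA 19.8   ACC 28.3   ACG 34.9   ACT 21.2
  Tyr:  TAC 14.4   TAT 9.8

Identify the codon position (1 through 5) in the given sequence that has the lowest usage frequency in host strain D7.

4

Codon 1 TAT (Tyr): 9.8 per 1000.
Codon 2 ACG (Thr): 34.9 per 1000.
Codon 3 CGT (Arg): 32.8 per 1000.
Codon 4 TTA (Leu): 6.8 per 1000.
Codon 5 AAA (Lys): 7.1 per 1000.
Lowest frequency is 6.8 at codon 4.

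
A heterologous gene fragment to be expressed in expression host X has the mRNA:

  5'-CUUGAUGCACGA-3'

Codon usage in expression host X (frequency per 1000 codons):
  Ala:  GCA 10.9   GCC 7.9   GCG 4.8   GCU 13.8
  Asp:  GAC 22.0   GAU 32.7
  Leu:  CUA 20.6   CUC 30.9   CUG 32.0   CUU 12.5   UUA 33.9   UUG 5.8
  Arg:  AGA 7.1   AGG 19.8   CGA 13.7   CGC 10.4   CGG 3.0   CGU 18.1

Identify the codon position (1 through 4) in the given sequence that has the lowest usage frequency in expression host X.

Codon 1 CUU (Leu): 12.5 per 1000.
Codon 2 GAU (Asp): 32.7 per 1000.
Codon 3 GCA (Ala): 10.9 per 1000.
Codon 4 CGA (Arg): 13.7 per 1000.
Lowest frequency is 10.9 at codon 3.

3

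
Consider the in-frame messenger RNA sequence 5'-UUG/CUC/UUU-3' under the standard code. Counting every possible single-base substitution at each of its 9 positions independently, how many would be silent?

6

Codon 1 (UUG, Leu): 2 synonymous substitutions.
Codon 2 (CUC, Leu): 3 synonymous substitutions.
Codon 3 (UUU, Phe): 1 synonymous substitution.
Total: 2 + 3 + 1 = 6.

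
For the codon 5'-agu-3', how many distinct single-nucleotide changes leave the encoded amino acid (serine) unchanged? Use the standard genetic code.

Position 1: none → 0 synonymous.
Position 2: none → 0 synonymous.
Position 3: AGC → 1 synonymous.
Total: 0 + 0 + 1 = 1.

1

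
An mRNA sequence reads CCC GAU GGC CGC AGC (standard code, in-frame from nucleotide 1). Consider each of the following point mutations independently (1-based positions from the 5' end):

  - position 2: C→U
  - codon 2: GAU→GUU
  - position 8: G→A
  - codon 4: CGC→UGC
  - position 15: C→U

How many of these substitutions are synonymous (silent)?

1

Codon 1: CCC (Pro) → CUC (Leu) — missense.
Codon 2: GAU (Asp) → GUU (Val) — missense.
Codon 3: GGC (Gly) → GAC (Asp) — missense.
Codon 4: CGC (Arg) → UGC (Cys) — missense.
Codon 5: AGC (Ser) → AGU (Ser) — synonymous.
Synonymous: 1 of 5.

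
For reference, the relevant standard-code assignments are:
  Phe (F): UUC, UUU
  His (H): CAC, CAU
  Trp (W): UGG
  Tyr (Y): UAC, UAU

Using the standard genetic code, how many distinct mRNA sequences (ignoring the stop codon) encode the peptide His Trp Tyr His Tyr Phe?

His: 2 codons.
Trp: 1 codon.
Tyr: 2 codons.
His: 2 codons.
Tyr: 2 codons.
Phe: 2 codons.
2 × 1 × 2 × 2 × 2 × 2 = 32.

32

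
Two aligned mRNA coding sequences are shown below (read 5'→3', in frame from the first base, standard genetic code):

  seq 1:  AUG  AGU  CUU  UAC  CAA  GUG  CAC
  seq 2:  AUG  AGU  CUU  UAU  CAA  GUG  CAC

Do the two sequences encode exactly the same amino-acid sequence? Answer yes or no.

yes

Codon 1: AUG Met / AUG Met — identical.
Codon 2: AGU Ser / AGU Ser — identical.
Codon 3: CUU Leu / CUU Leu — identical.
Codon 4: UAC Tyr / UAU Tyr — synonymous.
Codon 5: CAA Gln / CAA Gln — identical.
Codon 6: GUG Val / GUG Val — identical.
Codon 7: CAC His / CAC His — identical.
Nonsynonymous differences: 0 → same protein.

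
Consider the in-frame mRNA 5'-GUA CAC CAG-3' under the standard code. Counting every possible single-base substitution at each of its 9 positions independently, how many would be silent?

5

Codon 1 (GUA, Val): 3 synonymous substitutions.
Codon 2 (CAC, His): 1 synonymous substitution.
Codon 3 (CAG, Gln): 1 synonymous substitution.
Total: 3 + 1 + 1 = 5.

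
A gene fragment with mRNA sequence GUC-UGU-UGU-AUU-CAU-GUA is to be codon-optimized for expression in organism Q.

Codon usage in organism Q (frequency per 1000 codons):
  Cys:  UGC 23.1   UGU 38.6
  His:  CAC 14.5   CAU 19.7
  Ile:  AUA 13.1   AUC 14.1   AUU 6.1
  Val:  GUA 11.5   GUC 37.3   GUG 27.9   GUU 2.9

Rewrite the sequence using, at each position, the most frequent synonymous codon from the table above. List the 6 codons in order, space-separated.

GUC UGU UGU AUC CAU GUC

Codon 1 (Val): best is GUC at 37.3.
Codon 2 (Cys): best is UGU at 38.6.
Codon 3 (Cys): best is UGU at 38.6.
Codon 4 (Ile): best is AUC at 14.1.
Codon 5 (His): best is CAU at 19.7.
Codon 6 (Val): best is GUC at 37.3.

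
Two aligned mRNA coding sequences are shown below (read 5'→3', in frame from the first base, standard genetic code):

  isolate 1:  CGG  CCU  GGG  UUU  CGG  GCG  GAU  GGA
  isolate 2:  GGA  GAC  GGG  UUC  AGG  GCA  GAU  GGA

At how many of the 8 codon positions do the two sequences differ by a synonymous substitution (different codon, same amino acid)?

3

Codon 1: CGG Arg / GGA Gly — nonsynonymous.
Codon 2: CCU Pro / GAC Asp — nonsynonymous.
Codon 3: GGG Gly / GGG Gly — identical.
Codon 4: UUU Phe / UUC Phe — synonymous.
Codon 5: CGG Arg / AGG Arg — synonymous.
Codon 6: GCG Ala / GCA Ala — synonymous.
Codon 7: GAU Asp / GAU Asp — identical.
Codon 8: GGA Gly / GGA Gly — identical.
Synonymous differences: 3.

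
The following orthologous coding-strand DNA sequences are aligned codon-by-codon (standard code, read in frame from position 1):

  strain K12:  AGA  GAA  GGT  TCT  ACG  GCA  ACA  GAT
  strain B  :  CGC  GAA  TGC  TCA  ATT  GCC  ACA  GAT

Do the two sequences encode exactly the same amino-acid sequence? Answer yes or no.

no

Codon 1: AGA Arg / CGC Arg — synonymous.
Codon 2: GAA Glu / GAA Glu — identical.
Codon 3: GGT Gly / TGC Cys — nonsynonymous.
Codon 4: TCT Ser / TCA Ser — synonymous.
Codon 5: ACG Thr / ATT Ile — nonsynonymous.
Codon 6: GCA Ala / GCC Ala — synonymous.
Codon 7: ACA Thr / ACA Thr — identical.
Codon 8: GAT Asp / GAT Asp — identical.
Nonsynonymous differences: 2 → different protein.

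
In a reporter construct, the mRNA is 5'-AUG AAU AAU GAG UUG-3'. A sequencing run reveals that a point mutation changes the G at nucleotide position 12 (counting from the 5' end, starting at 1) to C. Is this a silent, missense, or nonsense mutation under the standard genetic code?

missense

Position 12 falls in codon 4: GAG → Glu.
After the substitution the codon is GAC → Asp.
Glu ≠ Asp, so this is a missense mutation.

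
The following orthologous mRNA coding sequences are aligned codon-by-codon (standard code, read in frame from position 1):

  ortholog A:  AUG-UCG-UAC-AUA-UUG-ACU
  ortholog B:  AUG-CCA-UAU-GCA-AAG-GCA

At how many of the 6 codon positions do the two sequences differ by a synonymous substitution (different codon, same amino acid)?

Codon 1: AUG Met / AUG Met — identical.
Codon 2: UCG Ser / CCA Pro — nonsynonymous.
Codon 3: UAC Tyr / UAU Tyr — synonymous.
Codon 4: AUA Ile / GCA Ala — nonsynonymous.
Codon 5: UUG Leu / AAG Lys — nonsynonymous.
Codon 6: ACU Thr / GCA Ala — nonsynonymous.
Synonymous differences: 1.

1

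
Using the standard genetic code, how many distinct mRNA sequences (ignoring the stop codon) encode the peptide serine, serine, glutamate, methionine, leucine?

Ser: 6 codons.
Ser: 6 codons.
Glu: 2 codons.
Met: 1 codon.
Leu: 6 codons.
6 × 6 × 2 × 1 × 6 = 432.

432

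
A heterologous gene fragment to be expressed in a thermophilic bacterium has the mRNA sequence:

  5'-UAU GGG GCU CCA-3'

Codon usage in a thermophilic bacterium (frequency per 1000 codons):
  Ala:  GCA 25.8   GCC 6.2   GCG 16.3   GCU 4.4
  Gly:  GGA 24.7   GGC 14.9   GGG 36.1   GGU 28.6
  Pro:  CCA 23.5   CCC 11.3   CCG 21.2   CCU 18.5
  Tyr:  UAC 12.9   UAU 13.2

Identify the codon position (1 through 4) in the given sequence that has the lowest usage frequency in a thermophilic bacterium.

3

Codon 1 UAU (Tyr): 13.2 per 1000.
Codon 2 GGG (Gly): 36.1 per 1000.
Codon 3 GCU (Ala): 4.4 per 1000.
Codon 4 CCA (Pro): 23.5 per 1000.
Lowest frequency is 4.4 at codon 3.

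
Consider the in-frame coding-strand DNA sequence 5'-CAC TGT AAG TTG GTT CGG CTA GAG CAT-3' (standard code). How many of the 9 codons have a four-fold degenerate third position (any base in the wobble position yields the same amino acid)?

Codon 1 CAC (His): third position 2-fold.
Codon 2 TGT (Cys): third position 2-fold.
Codon 3 AAG (Lys): third position 2-fold.
Codon 4 TTG (Leu): third position 2-fold.
Codon 5 GTT (Val): third position 4-fold.
Codon 6 CGG (Arg): third position 4-fold.
Codon 7 CTA (Leu): third position 4-fold.
Codon 8 GAG (Glu): third position 2-fold.
Codon 9 CAT (His): third position 2-fold.
Four-fold degenerate third positions: 3.

3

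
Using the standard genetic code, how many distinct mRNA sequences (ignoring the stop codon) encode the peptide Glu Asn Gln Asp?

16

Glu: 2 codons.
Asn: 2 codons.
Gln: 2 codons.
Asp: 2 codons.
2 × 2 × 2 × 2 = 16.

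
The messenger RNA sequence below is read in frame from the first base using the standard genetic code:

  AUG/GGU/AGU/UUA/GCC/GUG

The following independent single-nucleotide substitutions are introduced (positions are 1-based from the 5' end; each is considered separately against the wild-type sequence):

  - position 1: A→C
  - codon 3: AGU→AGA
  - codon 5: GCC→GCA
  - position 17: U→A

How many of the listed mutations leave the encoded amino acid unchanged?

Codon 1: AUG (Met) → CUG (Leu) — missense.
Codon 3: AGU (Ser) → AGA (Arg) — missense.
Codon 5: GCC (Ala) → GCA (Ala) — synonymous.
Codon 6: GUG (Val) → GAG (Glu) — missense.
Synonymous: 1 of 4.

1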